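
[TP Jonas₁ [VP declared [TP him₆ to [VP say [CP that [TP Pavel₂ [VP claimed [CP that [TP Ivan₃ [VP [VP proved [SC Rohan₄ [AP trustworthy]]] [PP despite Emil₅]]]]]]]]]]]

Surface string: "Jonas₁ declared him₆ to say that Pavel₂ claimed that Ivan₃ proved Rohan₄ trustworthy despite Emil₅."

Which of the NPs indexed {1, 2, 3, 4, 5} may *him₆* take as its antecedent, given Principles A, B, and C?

none

*him* is a pronoun, so Principle B applies: it must be free in its binding domain.
Binding domain of *him₆*: the matrix TP, whose subject is Jonas₁.
*Jonas₁* c-commands the pronoun within its binding domain → coindexation would violate Principle B.
*Pavel₂*: the pronoun c-commands this R-expression → coindexation would violate Principle C on *Pavel₂*.
*Ivan₃*: the pronoun c-commands this R-expression → coindexation would violate Principle C on *Ivan₃*.
*Rohan₄*: the pronoun c-commands this R-expression → coindexation would violate Principle C on *Rohan₄*.
*Emil₅*: the pronoun c-commands this R-expression → coindexation would violate Principle C on *Emil₅*.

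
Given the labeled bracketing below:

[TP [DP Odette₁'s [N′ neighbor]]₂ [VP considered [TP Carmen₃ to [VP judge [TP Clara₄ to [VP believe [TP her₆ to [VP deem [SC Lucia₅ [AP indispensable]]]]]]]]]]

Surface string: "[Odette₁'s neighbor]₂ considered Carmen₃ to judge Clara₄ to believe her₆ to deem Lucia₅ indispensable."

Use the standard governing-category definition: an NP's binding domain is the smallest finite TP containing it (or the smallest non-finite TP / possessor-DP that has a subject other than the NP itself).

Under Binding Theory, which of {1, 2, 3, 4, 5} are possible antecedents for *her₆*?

*her* is a pronoun, so Principle B applies: it must be free in its binding domain.
Binding domain of *her₆*: the embedded TP, whose subject is Clara₄.
*Odette₁* and the pronoun do not c-command one another → neither Principle B nor Principle C is at stake; coindexation permitted.
*[Odette₁'s neighbor]₂* c-commands the pronoun but from outside its binding domain, and is not c-commanded by it → coindexation permitted.
*Carmen₃* c-commands the pronoun but from outside its binding domain, and is not c-commanded by it → coindexation permitted.
*Clara₄* c-commands the pronoun within its binding domain → coindexation would violate Principle B.
*Lucia₅*: the pronoun c-commands this R-expression → coindexation would violate Principle C on *Lucia₅*.

{1, 2, 3}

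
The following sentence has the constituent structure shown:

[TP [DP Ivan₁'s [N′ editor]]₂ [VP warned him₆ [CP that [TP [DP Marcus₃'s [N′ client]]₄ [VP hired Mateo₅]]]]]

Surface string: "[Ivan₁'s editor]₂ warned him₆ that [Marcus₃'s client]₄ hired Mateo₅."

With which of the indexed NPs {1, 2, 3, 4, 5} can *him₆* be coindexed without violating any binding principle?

{1}

*him* is a pronoun, so Principle B applies: it must be free in its binding domain.
Binding domain of *him₆*: the matrix TP, whose subject is [Ivan₁'s editor]₂.
*Ivan₁* and the pronoun do not c-command one another → neither Principle B nor Principle C is at stake; coindexation permitted.
*[Ivan₁'s editor]₂* c-commands the pronoun within its binding domain → coindexation would violate Principle B.
*Marcus₃*: the pronoun c-commands this R-expression → coindexation would violate Principle C on *Marcus₃*.
*[Marcus₃'s client]₄*: the pronoun c-commands this R-expression → coindexation would violate Principle C on *[Marcus₃'s client]₄*.
*Mateo₅*: the pronoun c-commands this R-expression → coindexation would violate Principle C on *Mateo₅*.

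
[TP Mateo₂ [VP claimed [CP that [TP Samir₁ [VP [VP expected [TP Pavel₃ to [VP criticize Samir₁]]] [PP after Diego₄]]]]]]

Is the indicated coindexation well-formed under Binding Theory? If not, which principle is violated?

The two coindexed NPs are *Samir₁* (the lower occurrence) and *Samir₁* (the higher occurrence).
*Samir₁* (the lower occurrence) is an R-expression. Principle C requires it to be free everywhere.
*Samir₁* (the higher occurrence) c-commands it and carries the same index.
The R-expression is bound → Principle C violation.

Principle C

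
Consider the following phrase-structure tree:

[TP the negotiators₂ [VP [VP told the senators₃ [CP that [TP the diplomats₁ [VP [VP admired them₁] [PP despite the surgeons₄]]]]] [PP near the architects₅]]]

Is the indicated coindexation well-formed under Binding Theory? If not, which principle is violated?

The two coindexed NPs are *the diplomats₁* and *them₁*.
*them₁* is a pronoun. Its binding domain is the embedded TP, whose subject is the diplomats₁.
*the diplomats₁* c-commands it within that domain and carries the same index.
The pronoun is locally bound → Principle B violation.

Principle B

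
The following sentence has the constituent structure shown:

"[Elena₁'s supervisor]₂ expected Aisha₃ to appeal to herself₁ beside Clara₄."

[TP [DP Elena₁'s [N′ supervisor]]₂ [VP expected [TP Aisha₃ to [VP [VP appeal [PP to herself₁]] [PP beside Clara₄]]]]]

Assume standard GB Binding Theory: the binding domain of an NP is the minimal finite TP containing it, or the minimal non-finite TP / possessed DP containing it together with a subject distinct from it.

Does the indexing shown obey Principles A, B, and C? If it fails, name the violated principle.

The two coindexed NPs are *Elena₁* and *herself₁*.
*herself₁* is an anaphor. Principle A requires it to be bound within its binding domain — the embedded TP, whose subject is Aisha₃.
Within that domain it is c-commanded by *Aisha₃*, which does not share its index.
*Elena₁* does not c-command the anaphor at all.
The anaphor is unbound in its domain → Principle A violation.

Principle A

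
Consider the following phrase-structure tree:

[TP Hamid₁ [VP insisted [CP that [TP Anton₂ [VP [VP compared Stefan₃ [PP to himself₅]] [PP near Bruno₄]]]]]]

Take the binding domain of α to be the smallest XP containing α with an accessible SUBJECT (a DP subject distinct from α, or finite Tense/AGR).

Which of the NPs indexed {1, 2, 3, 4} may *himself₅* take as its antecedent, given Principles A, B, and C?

{2, 3}

*himself* is an anaphor, so Principle A applies: it must be bound in its binding domain.
Binding domain of *himself₅*: the embedded TP, whose subject is Anton₂.
*Hamid₁* c-commands the anaphor but is outside its binding domain → cannot satisfy Principle A.
*Anton₂* c-commands the anaphor within its binding domain → licit binder.
*Stefan₃* c-commands the anaphor within its binding domain → licit binder.
*Bruno₄* does not c-command the anaphor → cannot bind it.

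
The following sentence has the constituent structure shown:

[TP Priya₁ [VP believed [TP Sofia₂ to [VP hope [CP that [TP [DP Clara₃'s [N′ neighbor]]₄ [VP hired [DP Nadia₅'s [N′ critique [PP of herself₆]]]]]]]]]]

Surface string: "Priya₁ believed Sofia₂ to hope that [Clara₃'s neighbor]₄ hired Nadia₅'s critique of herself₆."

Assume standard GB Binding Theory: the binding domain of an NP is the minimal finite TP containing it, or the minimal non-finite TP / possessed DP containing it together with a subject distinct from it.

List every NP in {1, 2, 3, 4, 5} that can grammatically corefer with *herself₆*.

*herself* is an anaphor, so Principle A applies: it must be bound in its binding domain.
Binding domain of *herself₆*: the possessed DP, whose subject is Nadia₅.
*Priya₁* c-commands the anaphor but is outside its binding domain → cannot satisfy Principle A.
*Sofia₂* c-commands the anaphor but is outside its binding domain → cannot satisfy Principle A.
*Clara₃* does not c-command the anaphor → cannot bind it.
*[Clara₃'s neighbor]₄* c-commands the anaphor but is outside its binding domain → cannot satisfy Principle A.
*Nadia₅* c-commands the anaphor within its binding domain → licit binder.

{5}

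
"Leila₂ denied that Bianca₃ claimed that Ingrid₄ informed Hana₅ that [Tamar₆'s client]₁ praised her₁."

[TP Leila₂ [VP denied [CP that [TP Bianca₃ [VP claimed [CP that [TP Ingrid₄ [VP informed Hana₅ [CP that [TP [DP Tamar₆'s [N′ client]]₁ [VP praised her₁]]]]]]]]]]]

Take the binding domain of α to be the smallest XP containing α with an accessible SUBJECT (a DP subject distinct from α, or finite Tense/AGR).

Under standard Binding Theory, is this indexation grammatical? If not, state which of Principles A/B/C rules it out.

Principle B

The two coindexed NPs are *[Tamar₆'s client]₁* and *her₁*.
*her₁* is a pronoun. Its binding domain is the embedded TP, whose subject is [Tamar₆'s client]₁.
*[Tamar₆'s client]₁* c-commands it within that domain and carries the same index.
The pronoun is locally bound → Principle B violation.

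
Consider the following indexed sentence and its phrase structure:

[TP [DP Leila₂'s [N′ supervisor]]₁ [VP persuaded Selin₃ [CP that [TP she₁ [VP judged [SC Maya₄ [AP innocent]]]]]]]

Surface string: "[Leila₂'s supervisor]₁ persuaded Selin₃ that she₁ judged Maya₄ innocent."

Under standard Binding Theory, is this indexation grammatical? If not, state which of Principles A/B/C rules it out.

The two coindexed NPs are *[Leila₂'s supervisor]₁* and *she₁*.
*she₁* is a pronoun; nothing c-commands it within its binding domain (the embedded TP.), so Principle B holds trivially.
*[Leila₂'s supervisor]₁* is an R-expression; *she₁* does not c-command it, and no other NP shares its index, so Principle C is satisfied.
All principles are respected.

grammatical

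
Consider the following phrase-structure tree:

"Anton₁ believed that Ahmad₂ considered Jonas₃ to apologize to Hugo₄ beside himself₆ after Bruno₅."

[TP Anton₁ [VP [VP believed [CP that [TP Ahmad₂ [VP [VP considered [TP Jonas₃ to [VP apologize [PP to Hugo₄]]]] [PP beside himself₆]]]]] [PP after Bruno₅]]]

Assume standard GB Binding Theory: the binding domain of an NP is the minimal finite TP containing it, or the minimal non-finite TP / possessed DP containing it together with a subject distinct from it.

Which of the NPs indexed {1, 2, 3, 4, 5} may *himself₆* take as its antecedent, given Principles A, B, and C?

*himself* is an anaphor, so Principle A applies: it must be bound in its binding domain.
Binding domain of *himself₆*: the embedded TP, whose subject is Ahmad₂.
*Anton₁* c-commands the anaphor but is outside its binding domain → cannot satisfy Principle A.
*Ahmad₂* c-commands the anaphor within its binding domain → licit binder.
*Jonas₃* does not c-command the anaphor → cannot bind it.
*Hugo₄* does not c-command the anaphor → cannot bind it.
*Bruno₅* does not c-command the anaphor → cannot bind it.

{2}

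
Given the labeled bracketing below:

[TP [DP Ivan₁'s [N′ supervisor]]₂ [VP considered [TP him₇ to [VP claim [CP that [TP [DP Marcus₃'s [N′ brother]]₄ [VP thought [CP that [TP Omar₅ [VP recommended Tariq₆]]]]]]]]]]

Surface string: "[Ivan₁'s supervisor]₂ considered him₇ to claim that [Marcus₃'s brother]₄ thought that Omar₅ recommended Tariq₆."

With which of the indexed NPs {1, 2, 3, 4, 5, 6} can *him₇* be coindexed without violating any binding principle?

*him* is a pronoun, so Principle B applies: it must be free in its binding domain.
Binding domain of *him₇*: the matrix TP, whose subject is [Ivan₁'s supervisor]₂.
*Ivan₁* and the pronoun do not c-command one another → neither Principle B nor Principle C is at stake; coindexation permitted.
*[Ivan₁'s supervisor]₂* c-commands the pronoun within its binding domain → coindexation would violate Principle B.
*Marcus₃*: the pronoun c-commands this R-expression → coindexation would violate Principle C on *Marcus₃*.
*[Marcus₃'s brother]₄*: the pronoun c-commands this R-expression → coindexation would violate Principle C on *[Marcus₃'s brother]₄*.
*Omar₅*: the pronoun c-commands this R-expression → coindexation would violate Principle C on *Omar₅*.
*Tariq₆*: the pronoun c-commands this R-expression → coindexation would violate Principle C on *Tariq₆*.

{1}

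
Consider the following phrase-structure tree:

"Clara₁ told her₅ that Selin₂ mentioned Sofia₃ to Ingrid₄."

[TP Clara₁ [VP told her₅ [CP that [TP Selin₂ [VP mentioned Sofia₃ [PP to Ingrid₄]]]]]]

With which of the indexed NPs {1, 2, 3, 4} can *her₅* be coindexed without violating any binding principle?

none

*her* is a pronoun, so Principle B applies: it must be free in its binding domain.
Binding domain of *her₅*: the matrix TP, whose subject is Clara₁.
*Clara₁* c-commands the pronoun within its binding domain → coindexation would violate Principle B.
*Selin₂*: the pronoun c-commands this R-expression → coindexation would violate Principle C on *Selin₂*.
*Sofia₃*: the pronoun c-commands this R-expression → coindexation would violate Principle C on *Sofia₃*.
*Ingrid₄*: the pronoun c-commands this R-expression → coindexation would violate Principle C on *Ingrid₄*.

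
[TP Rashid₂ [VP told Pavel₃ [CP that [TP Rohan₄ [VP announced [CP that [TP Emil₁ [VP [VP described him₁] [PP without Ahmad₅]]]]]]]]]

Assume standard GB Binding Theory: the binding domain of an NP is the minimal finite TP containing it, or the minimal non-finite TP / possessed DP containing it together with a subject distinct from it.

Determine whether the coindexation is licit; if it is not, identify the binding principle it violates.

The two coindexed NPs are *Emil₁* and *him₁*.
*him₁* is a pronoun. Its binding domain is the embedded TP, whose subject is Emil₁.
*Emil₁* c-commands it within that domain and carries the same index.
The pronoun is locally bound → Principle B violation.

Principle B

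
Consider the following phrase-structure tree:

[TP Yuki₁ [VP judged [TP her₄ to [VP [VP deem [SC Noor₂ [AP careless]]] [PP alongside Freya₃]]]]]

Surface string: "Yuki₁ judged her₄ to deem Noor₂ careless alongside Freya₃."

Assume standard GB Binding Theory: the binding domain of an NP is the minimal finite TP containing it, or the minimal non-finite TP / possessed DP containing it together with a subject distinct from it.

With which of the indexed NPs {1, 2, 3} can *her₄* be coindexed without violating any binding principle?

*her* is a pronoun, so Principle B applies: it must be free in its binding domain.
Binding domain of *her₄*: the matrix TP, whose subject is Yuki₁.
*Yuki₁* c-commands the pronoun within its binding domain → coindexation would violate Principle B.
*Noor₂*: the pronoun c-commands this R-expression → coindexation would violate Principle C on *Noor₂*.
*Freya₃*: the pronoun c-commands this R-expression → coindexation would violate Principle C on *Freya₃*.

none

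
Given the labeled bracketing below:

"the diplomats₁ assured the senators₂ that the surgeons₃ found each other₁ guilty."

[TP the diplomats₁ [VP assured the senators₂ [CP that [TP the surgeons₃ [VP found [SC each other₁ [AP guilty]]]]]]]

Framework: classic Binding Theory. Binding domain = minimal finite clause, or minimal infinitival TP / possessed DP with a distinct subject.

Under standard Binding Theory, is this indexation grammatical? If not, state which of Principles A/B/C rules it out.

Principle A

The two coindexed NPs are *the diplomats₁* and *each other₁*.
*each other₁* is an anaphor. Principle A requires it to be bound within its binding domain — the embedded TP, whose subject is the surgeons₃.
Within that domain it is c-commanded by *the surgeons₃*, which does not share its index.
*the diplomats₁* does c-command the anaphor, but from outside its binding domain.
The anaphor is unbound in its domain → Principle A violation.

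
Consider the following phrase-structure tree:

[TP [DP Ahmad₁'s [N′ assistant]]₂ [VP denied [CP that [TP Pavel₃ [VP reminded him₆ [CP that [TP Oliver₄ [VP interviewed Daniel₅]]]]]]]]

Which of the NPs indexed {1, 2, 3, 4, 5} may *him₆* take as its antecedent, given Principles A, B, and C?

*him* is a pronoun, so Principle B applies: it must be free in its binding domain.
Binding domain of *him₆*: the embedded TP, whose subject is Pavel₃.
*Ahmad₁* and the pronoun do not c-command one another → neither Principle B nor Principle C is at stake; coindexation permitted.
*[Ahmad₁'s assistant]₂* c-commands the pronoun but from outside its binding domain, and is not c-commanded by it → coindexation permitted.
*Pavel₃* c-commands the pronoun within its binding domain → coindexation would violate Principle B.
*Oliver₄*: the pronoun c-commands this R-expression → coindexation would violate Principle C on *Oliver₄*.
*Daniel₅*: the pronoun c-commands this R-expression → coindexation would violate Principle C on *Daniel₅*.

{1, 2}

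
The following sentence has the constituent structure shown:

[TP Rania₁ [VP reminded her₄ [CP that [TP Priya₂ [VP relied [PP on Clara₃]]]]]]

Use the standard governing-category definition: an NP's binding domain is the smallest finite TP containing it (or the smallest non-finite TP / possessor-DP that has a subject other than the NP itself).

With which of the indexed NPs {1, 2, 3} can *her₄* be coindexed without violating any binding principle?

*her* is a pronoun, so Principle B applies: it must be free in its binding domain.
Binding domain of *her₄*: the matrix TP, whose subject is Rania₁.
*Rania₁* c-commands the pronoun within its binding domain → coindexation would violate Principle B.
*Priya₂*: the pronoun c-commands this R-expression → coindexation would violate Principle C on *Priya₂*.
*Clara₃*: the pronoun c-commands this R-expression → coindexation would violate Principle C on *Clara₃*.

none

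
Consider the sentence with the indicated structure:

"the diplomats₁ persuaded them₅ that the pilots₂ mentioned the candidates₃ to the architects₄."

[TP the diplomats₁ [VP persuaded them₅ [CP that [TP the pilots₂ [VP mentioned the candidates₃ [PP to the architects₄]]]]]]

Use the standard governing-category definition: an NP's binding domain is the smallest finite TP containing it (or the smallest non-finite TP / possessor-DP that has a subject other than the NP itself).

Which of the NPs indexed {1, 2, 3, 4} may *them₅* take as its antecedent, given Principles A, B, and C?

none

*them* is a pronoun, so Principle B applies: it must be free in its binding domain.
Binding domain of *them₅*: the matrix TP, whose subject is the diplomats₁.
*the diplomats₁* c-commands the pronoun within its binding domain → coindexation would violate Principle B.
*the pilots₂*: the pronoun c-commands this R-expression → coindexation would violate Principle C on *the pilots₂*.
*the candidates₃*: the pronoun c-commands this R-expression → coindexation would violate Principle C on *the candidates₃*.
*the architects₄*: the pronoun c-commands this R-expression → coindexation would violate Principle C on *the architects₄*.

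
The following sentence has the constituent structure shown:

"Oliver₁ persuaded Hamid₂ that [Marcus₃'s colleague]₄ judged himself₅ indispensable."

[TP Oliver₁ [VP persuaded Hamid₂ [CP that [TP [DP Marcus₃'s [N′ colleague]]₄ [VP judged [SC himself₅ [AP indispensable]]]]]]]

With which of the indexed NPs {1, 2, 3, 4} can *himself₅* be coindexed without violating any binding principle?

{4}

*himself* is an anaphor, so Principle A applies: it must be bound in its binding domain.
Binding domain of *himself₅*: the embedded TP, whose subject is [Marcus₃'s colleague]₄.
*Oliver₁* c-commands the anaphor but is outside its binding domain → cannot satisfy Principle A.
*Hamid₂* c-commands the anaphor but is outside its binding domain → cannot satisfy Principle A.
*Marcus₃* does not c-command the anaphor → cannot bind it.
*[Marcus₃'s colleague]₄* c-commands the anaphor within its binding domain → licit binder.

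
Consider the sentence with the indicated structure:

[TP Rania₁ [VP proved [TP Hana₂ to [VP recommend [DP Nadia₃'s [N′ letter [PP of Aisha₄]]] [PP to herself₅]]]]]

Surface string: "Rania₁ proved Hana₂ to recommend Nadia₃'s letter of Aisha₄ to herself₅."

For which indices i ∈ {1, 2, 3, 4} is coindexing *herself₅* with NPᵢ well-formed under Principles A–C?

*herself* is an anaphor, so Principle A applies: it must be bound in its binding domain.
Binding domain of *herself₅*: the embedded TP, whose subject is Hana₂.
*Rania₁* c-commands the anaphor but is outside its binding domain → cannot satisfy Principle A.
*Hana₂* c-commands the anaphor within its binding domain → licit binder.
*Nadia₃* does not c-command the anaphor → cannot bind it.
*Aisha₄* does not c-command the anaphor → cannot bind it.

{2}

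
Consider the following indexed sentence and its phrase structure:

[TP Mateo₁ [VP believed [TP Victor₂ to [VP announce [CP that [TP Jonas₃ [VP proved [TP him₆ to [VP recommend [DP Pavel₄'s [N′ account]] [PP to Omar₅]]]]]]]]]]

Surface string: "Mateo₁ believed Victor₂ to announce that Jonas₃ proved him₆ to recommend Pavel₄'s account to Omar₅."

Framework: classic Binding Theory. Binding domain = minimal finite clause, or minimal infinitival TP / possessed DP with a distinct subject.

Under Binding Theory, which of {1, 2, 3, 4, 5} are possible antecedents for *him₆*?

{1, 2}

*him* is a pronoun, so Principle B applies: it must be free in its binding domain.
Binding domain of *him₆*: the embedded TP, whose subject is Jonas₃.
*Mateo₁* c-commands the pronoun but from outside its binding domain, and is not c-commanded by it → coindexation permitted.
*Victor₂* c-commands the pronoun but from outside its binding domain, and is not c-commanded by it → coindexation permitted.
*Jonas₃* c-commands the pronoun within its binding domain → coindexation would violate Principle B.
*Pavel₄*: the pronoun c-commands this R-expression → coindexation would violate Principle C on *Pavel₄*.
*Omar₅*: the pronoun c-commands this R-expression → coindexation would violate Principle C on *Omar₅*.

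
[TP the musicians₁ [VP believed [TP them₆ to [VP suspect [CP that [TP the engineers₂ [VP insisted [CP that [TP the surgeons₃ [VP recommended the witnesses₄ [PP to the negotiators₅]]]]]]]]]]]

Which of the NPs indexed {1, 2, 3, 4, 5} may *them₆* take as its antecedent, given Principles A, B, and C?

none

*them* is a pronoun, so Principle B applies: it must be free in its binding domain.
Binding domain of *them₆*: the matrix TP, whose subject is the musicians₁.
*the musicians₁* c-commands the pronoun within its binding domain → coindexation would violate Principle B.
*the engineers₂*: the pronoun c-commands this R-expression → coindexation would violate Principle C on *the engineers₂*.
*the surgeons₃*: the pronoun c-commands this R-expression → coindexation would violate Principle C on *the surgeons₃*.
*the witnesses₄*: the pronoun c-commands this R-expression → coindexation would violate Principle C on *the witnesses₄*.
*the negotiators₅*: the pronoun c-commands this R-expression → coindexation would violate Principle C on *the negotiators₅*.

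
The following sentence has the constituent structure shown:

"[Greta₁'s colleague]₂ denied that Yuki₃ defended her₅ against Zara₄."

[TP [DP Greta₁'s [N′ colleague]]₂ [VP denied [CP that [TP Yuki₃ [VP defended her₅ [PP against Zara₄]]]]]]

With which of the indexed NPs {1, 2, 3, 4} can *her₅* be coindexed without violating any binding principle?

{1, 2}

*her* is a pronoun, so Principle B applies: it must be free in its binding domain.
Binding domain of *her₅*: the embedded TP, whose subject is Yuki₃.
*Greta₁* and the pronoun do not c-command one another → neither Principle B nor Principle C is at stake; coindexation permitted.
*[Greta₁'s colleague]₂* c-commands the pronoun but from outside its binding domain, and is not c-commanded by it → coindexation permitted.
*Yuki₃* c-commands the pronoun within its binding domain → coindexation would violate Principle B.
*Zara₄*: the pronoun c-commands this R-expression → coindexation would violate Principle C on *Zara₄*.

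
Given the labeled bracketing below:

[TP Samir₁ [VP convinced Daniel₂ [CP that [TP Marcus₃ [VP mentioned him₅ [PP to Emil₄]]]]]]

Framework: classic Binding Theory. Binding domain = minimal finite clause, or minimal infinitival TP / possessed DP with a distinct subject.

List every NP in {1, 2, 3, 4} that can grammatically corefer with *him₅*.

{1, 2}

*him* is a pronoun, so Principle B applies: it must be free in its binding domain.
Binding domain of *him₅*: the embedded TP, whose subject is Marcus₃.
*Samir₁* c-commands the pronoun but from outside its binding domain, and is not c-commanded by it → coindexation permitted.
*Daniel₂* c-commands the pronoun but from outside its binding domain, and is not c-commanded by it → coindexation permitted.
*Marcus₃* c-commands the pronoun within its binding domain → coindexation would violate Principle B.
*Emil₄*: the pronoun c-commands this R-expression → coindexation would violate Principle C on *Emil₄*.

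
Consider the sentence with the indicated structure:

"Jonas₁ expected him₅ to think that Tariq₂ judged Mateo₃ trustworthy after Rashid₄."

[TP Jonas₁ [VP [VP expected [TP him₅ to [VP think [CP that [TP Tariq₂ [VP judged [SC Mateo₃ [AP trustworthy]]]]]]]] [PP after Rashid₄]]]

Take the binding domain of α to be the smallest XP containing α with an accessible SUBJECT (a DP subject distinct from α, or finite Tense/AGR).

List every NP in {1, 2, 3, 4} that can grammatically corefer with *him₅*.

*him* is a pronoun, so Principle B applies: it must be free in its binding domain.
Binding domain of *him₅*: the matrix TP, whose subject is Jonas₁.
*Jonas₁* c-commands the pronoun within its binding domain → coindexation would violate Principle B.
*Tariq₂*: the pronoun c-commands this R-expression → coindexation would violate Principle C on *Tariq₂*.
*Mateo₃*: the pronoun c-commands this R-expression → coindexation would violate Principle C on *Mateo₃*.
*Rashid₄* and the pronoun do not c-command one another → neither Principle B nor Principle C is at stake; coindexation permitted.

{4}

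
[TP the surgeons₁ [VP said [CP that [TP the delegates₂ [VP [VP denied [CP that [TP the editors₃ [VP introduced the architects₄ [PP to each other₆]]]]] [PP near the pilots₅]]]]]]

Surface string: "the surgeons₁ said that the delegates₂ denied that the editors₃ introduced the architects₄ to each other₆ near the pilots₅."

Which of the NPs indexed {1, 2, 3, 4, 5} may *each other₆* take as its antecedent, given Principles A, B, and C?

*each other* is an anaphor, so Principle A applies: it must be bound in its binding domain.
Binding domain of *each other₆*: the embedded TP, whose subject is the editors₃.
*the surgeons₁* c-commands the anaphor but is outside its binding domain → cannot satisfy Principle A.
*the delegates₂* c-commands the anaphor but is outside its binding domain → cannot satisfy Principle A.
*the editors₃* c-commands the anaphor within its binding domain → licit binder.
*the architects₄* c-commands the anaphor within its binding domain → licit binder.
*the pilots₅* does not c-command the anaphor → cannot bind it.

{3, 4}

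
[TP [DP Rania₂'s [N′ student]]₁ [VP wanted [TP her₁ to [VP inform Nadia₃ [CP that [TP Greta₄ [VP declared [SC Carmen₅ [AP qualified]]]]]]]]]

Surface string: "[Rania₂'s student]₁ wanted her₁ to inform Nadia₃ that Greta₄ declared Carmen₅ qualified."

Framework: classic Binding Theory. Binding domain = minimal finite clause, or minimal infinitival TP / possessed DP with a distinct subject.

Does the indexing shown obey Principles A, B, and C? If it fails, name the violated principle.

Principle B

The two coindexed NPs are *[Rania₂'s student]₁* and *her₁*.
*her₁* is a pronoun. Its binding domain is the matrix TP, whose subject is [Rania₂'s student]₁.
*[Rania₂'s student]₁* c-commands it within that domain and carries the same index.
The pronoun is locally bound → Principle B violation.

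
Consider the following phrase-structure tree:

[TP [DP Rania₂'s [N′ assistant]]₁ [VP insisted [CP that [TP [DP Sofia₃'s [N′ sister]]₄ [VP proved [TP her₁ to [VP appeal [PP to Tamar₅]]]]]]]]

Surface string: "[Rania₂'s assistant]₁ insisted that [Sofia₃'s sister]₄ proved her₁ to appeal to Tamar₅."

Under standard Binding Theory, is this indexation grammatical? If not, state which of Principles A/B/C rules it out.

grammatical

The two coindexed NPs are *[Rania₂'s assistant]₁* and *her₁*.
*her₁* is a pronoun; its binding domain is the embedded TP, whose subject is [Sofia₃'s sister]₄. Within that domain it is c-commanded only by *[Sofia₃'s sister]₄*, which carries a different index — the pronoun is free locally, so Principle B holds.
*[Rania₂'s assistant]₁* is an R-expression; *her₁* does not c-command it, and no other NP shares its index, so Principle C is satisfied.
All principles are respected.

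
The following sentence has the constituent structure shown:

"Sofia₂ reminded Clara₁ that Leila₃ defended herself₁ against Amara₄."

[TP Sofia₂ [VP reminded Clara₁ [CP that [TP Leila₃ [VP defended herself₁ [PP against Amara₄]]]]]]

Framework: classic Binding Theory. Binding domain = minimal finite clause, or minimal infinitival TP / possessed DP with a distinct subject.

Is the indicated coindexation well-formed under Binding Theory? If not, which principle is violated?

The two coindexed NPs are *Clara₁* and *herself₁*.
*herself₁* is an anaphor. Principle A requires it to be bound within its binding domain — the embedded TP, whose subject is Leila₃.
Within that domain it is c-commanded by *Leila₃*, which does not share its index.
*Clara₁* does c-command the anaphor, but from outside its binding domain.
The anaphor is unbound in its domain → Principle A violation.

Principle A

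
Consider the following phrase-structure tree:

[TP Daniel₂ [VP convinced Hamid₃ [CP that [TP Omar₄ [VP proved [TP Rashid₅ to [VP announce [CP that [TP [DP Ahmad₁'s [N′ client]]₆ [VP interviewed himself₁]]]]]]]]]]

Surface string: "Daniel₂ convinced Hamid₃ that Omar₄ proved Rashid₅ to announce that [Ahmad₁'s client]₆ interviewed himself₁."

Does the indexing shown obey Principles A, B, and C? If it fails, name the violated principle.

The two coindexed NPs are *Ahmad₁* and *himself₁*.
*himself₁* is an anaphor. Principle A requires it to be bound within its binding domain — the embedded TP, whose subject is [Ahmad₁'s client]₆.
Within that domain it is c-commanded by *[Ahmad₁'s client]₆*, which does not share its index.
*Ahmad₁* does not c-command the anaphor at all.
The anaphor is unbound in its domain → Principle A violation.

Principle A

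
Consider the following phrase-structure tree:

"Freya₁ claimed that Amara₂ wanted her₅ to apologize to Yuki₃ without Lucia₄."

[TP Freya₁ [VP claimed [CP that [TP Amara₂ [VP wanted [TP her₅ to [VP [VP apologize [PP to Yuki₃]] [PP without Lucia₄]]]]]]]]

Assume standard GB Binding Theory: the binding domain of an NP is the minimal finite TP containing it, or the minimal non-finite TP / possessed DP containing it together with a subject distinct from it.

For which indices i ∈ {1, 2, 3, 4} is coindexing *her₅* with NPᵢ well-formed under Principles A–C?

{1}

*her* is a pronoun, so Principle B applies: it must be free in its binding domain.
Binding domain of *her₅*: the embedded TP, whose subject is Amara₂.
*Freya₁* c-commands the pronoun but from outside its binding domain, and is not c-commanded by it → coindexation permitted.
*Amara₂* c-commands the pronoun within its binding domain → coindexation would violate Principle B.
*Yuki₃*: the pronoun c-commands this R-expression → coindexation would violate Principle C on *Yuki₃*.
*Lucia₄*: the pronoun c-commands this R-expression → coindexation would violate Principle C on *Lucia₄*.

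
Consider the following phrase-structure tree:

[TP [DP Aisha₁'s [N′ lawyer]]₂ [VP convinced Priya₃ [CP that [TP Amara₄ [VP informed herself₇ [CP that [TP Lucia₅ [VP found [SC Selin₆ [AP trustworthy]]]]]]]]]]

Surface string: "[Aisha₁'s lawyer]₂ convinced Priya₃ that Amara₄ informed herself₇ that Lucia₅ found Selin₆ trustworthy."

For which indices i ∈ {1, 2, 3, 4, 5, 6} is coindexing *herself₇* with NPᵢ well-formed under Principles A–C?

*herself* is an anaphor, so Principle A applies: it must be bound in its binding domain.
Binding domain of *herself₇*: the embedded TP, whose subject is Amara₄.
*Aisha₁* does not c-command the anaphor → cannot bind it.
*[Aisha₁'s lawyer]₂* c-commands the anaphor but is outside its binding domain → cannot satisfy Principle A.
*Priya₃* c-commands the anaphor but is outside its binding domain → cannot satisfy Principle A.
*Amara₄* c-commands the anaphor within its binding domain → licit binder.
*Lucia₅* does not c-command the anaphor → cannot bind it.
*Selin₆* does not c-command the anaphor → cannot bind it.

{4}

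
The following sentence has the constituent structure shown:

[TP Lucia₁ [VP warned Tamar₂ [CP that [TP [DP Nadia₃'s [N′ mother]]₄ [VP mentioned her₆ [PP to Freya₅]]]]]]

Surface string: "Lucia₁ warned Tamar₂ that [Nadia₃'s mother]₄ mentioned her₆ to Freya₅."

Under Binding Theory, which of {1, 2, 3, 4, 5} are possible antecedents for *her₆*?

{1, 2, 3}

*her* is a pronoun, so Principle B applies: it must be free in its binding domain.
Binding domain of *her₆*: the embedded TP, whose subject is [Nadia₃'s mother]₄.
*Lucia₁* c-commands the pronoun but from outside its binding domain, and is not c-commanded by it → coindexation permitted.
*Tamar₂* c-commands the pronoun but from outside its binding domain, and is not c-commanded by it → coindexation permitted.
*Nadia₃* and the pronoun do not c-command one another → neither Principle B nor Principle C is at stake; coindexation permitted.
*[Nadia₃'s mother]₄* c-commands the pronoun within its binding domain → coindexation would violate Principle B.
*Freya₅*: the pronoun c-commands this R-expression → coindexation would violate Principle C on *Freya₅*.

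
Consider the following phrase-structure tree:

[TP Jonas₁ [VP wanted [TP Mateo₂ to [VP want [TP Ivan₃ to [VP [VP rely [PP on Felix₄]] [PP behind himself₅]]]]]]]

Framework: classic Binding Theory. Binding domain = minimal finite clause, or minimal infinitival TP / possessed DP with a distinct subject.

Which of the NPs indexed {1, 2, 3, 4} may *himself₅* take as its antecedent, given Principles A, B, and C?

*himself* is an anaphor, so Principle A applies: it must be bound in its binding domain.
Binding domain of *himself₅*: the embedded TP, whose subject is Ivan₃.
*Jonas₁* c-commands the anaphor but is outside its binding domain → cannot satisfy Principle A.
*Mateo₂* c-commands the anaphor but is outside its binding domain → cannot satisfy Principle A.
*Ivan₃* c-commands the anaphor within its binding domain → licit binder.
*Felix₄* does not c-command the anaphor → cannot bind it.

{3}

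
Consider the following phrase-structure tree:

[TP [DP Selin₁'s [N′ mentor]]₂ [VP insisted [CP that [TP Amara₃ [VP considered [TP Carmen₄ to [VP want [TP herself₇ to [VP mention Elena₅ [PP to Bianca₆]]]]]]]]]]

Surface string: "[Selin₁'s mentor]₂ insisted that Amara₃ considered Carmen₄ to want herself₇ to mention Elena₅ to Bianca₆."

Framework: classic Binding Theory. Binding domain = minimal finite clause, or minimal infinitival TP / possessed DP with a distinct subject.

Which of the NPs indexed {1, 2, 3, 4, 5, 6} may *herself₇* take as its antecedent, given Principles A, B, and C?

{4}

*herself* is an anaphor, so Principle A applies: it must be bound in its binding domain.
Binding domain of *herself₇*: the embedded TP, whose subject is Carmen₄.
*Selin₁* does not c-command the anaphor → cannot bind it.
*[Selin₁'s mentor]₂* c-commands the anaphor but is outside its binding domain → cannot satisfy Principle A.
*Amara₃* c-commands the anaphor but is outside its binding domain → cannot satisfy Principle A.
*Carmen₄* c-commands the anaphor within its binding domain → licit binder.
*Elena₅* does not c-command the anaphor → cannot bind it.
*Bianca₆* does not c-command the anaphor → cannot bind it.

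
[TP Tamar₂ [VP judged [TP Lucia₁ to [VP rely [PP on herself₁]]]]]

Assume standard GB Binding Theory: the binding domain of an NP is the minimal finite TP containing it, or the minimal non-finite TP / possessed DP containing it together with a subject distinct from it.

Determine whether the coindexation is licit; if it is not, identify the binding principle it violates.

grammatical

The two coindexed NPs are *Lucia₁* and *herself₁*.
*herself₁* is an anaphor; its binding domain is the embedded TP, whose subject is Lucia₁. *Lucia₁* c-commands it within that domain and shares its index, so Principle A is satisfied.
*Lucia₁* is an R-expression; *herself₁* does not c-command it, and no other NP shares its index, so Principle C is satisfied.
All principles are respected.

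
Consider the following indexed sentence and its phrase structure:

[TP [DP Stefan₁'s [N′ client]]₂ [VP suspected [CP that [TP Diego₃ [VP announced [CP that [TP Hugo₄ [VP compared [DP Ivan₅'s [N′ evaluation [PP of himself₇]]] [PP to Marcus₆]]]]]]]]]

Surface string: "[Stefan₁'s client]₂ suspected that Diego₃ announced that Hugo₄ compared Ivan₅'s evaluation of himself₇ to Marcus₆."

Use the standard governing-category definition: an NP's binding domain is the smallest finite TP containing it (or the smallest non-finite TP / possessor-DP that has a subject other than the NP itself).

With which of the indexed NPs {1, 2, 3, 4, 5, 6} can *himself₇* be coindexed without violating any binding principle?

{5}

*himself* is an anaphor, so Principle A applies: it must be bound in its binding domain.
Binding domain of *himself₇*: the possessed DP, whose subject is Ivan₅.
*Stefan₁* does not c-command the anaphor → cannot bind it.
*[Stefan₁'s client]₂* c-commands the anaphor but is outside its binding domain → cannot satisfy Principle A.
*Diego₃* c-commands the anaphor but is outside its binding domain → cannot satisfy Principle A.
*Hugo₄* c-commands the anaphor but is outside its binding domain → cannot satisfy Principle A.
*Ivan₅* c-commands the anaphor within its binding domain → licit binder.
*Marcus₆* does not c-command the anaphor → cannot bind it.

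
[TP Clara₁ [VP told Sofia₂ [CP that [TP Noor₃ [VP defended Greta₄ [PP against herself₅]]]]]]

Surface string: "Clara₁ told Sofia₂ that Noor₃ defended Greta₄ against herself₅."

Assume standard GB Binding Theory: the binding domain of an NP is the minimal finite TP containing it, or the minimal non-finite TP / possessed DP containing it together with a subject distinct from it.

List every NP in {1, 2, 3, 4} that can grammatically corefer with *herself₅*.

*herself* is an anaphor, so Principle A applies: it must be bound in its binding domain.
Binding domain of *herself₅*: the embedded TP, whose subject is Noor₃.
*Clara₁* c-commands the anaphor but is outside its binding domain → cannot satisfy Principle A.
*Sofia₂* c-commands the anaphor but is outside its binding domain → cannot satisfy Principle A.
*Noor₃* c-commands the anaphor within its binding domain → licit binder.
*Greta₄* c-commands the anaphor within its binding domain → licit binder.

{3, 4}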